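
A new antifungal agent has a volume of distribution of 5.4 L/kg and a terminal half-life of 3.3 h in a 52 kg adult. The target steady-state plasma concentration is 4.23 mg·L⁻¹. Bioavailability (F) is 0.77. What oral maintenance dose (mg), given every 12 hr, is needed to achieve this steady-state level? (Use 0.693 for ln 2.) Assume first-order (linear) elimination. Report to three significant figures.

Total Vd = 5.4 × 52 = 280.8 L
k = 0.693/3.3 = 0.2100 h⁻¹, so CL = k·Vd = 0.2100 × 280.8 = 58.97 L/h
D = CL × Css × τ / F = 58.97 × 4.23 × 12 / 0.77 = 3887 mg

3890 mg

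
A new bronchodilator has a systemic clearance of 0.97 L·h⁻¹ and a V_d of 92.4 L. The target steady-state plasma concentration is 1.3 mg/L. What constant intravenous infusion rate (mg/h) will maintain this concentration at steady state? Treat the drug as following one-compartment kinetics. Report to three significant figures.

1.26 mg/h

Rate = CL × Css = 0.9700 × 1.3 = 1.261 mg/h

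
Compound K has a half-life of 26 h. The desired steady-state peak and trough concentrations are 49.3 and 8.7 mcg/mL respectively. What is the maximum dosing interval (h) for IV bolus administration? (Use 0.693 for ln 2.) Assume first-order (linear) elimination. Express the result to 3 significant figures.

65.1 h

k = 0.693 / t½ = 0.693 / 26 = 0.02665 h⁻¹
Between IV bolus doses, concentration decays as C = C₀·e^(−kτ), so C_peak/C_trough = e^(kτ).
τ_max = ln(C_peak/C_trough) / k = ln(49.3/8.7) / 0.02665 = 1.735 / 0.02665 = 65.10 h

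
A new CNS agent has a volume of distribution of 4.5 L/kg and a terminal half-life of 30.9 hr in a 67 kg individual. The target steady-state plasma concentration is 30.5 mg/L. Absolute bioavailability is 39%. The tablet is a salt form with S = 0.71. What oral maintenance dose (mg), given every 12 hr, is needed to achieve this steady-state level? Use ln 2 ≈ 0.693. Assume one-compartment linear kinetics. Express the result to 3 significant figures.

8940 mg

Vd = 4.5 L/kg × 67 kg = 301.5 L
k = 0.693/30.9 = 0.02243 h⁻¹, so CL = k·Vd = 0.02243 × 301.5 = 6.763 L/h
D = CL × Css × τ / F / S = 6.763 × 30.5 × 12 / 0.39 / 0.71 = 8939 mg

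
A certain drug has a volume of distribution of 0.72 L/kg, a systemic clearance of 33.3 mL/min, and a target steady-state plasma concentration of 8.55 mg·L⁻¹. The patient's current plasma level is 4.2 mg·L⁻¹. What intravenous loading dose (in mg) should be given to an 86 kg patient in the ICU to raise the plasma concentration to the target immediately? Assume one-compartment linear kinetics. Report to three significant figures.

269 mg

Total Vd = 0.72 × 86 = 61.92 L
Concentration deficit ΔC = 8.55 − 4.2 = 4.350 mg/L
LD = Vd × ΔC = 61.92 × 4.350 = 269.4 mg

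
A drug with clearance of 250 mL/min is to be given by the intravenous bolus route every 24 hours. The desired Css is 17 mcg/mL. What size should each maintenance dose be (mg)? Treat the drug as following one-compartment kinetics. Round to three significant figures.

6120 mg

CL = 250 mL/min = 250 × 0.06 = 15.00 L/h
At steady state, dose per interval replaces the amount cleared in that interval: D/τ = CL·Css.
D = CL × Css × τ = 15.00 × 17 × 24 = 6120 mg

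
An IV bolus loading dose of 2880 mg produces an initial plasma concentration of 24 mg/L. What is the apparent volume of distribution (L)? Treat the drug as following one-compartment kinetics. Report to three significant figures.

120 L

Immediately after an IV bolus, C₀ = Dose / Vd, so Vd = Dose / C₀.
Vd = 2880 / 24 = 120.0 L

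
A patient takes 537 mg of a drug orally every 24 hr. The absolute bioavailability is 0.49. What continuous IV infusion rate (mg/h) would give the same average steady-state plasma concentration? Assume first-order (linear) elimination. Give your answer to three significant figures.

11.0 mg/h

Equivalent systemic input: infusion rate = F·D/τ.
Rate = 0.49 × 537 / 24 = 10.96 mg/h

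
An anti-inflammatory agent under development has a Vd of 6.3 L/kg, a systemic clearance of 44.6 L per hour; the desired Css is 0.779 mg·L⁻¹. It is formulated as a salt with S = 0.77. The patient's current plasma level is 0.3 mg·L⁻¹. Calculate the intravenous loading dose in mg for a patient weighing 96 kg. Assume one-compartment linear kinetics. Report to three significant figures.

Total Vd = 6.3 × 96 = 604.8 L
Concentration deficit ΔC = 0.779 − 0.3 = 0.4790 mg/L
LD = Vd × ΔC / S = 604.8 × 0.4790 / 0.77 = 376.2 mg

376 mg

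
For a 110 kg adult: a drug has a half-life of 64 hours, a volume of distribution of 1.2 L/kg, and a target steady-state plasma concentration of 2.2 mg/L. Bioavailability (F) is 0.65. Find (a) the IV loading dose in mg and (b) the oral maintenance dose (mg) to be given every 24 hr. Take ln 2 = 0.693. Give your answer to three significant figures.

(a) 290 mg; (b) 116 mg

Vd = 1.2 L/kg × 110 kg = 132.0 L
LD = Vd × C = 132.0 × 2.2 = 290.4 mg
CL = 0.693 × Vd / t½ = 0.693 × 132.0 / 64 = 1.429 L/h
D = CL × Css × τ / F = 1.429 × 2.2 × 24 / 0.65 = 116.1 mg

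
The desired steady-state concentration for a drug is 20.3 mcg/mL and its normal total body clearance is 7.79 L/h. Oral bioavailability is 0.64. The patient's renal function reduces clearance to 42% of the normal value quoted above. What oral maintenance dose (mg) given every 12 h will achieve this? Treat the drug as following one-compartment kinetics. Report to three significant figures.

Patient clearance = 0.42 × 7.790 = 3.272 L/h
At steady state, dose per interval replaces the amount cleared in that interval: F·D/τ = CL·Css.
D = CL × Css × τ / F = 3.272 × 20.3 × 12 / 0.64 = 1245 mg

1250 mg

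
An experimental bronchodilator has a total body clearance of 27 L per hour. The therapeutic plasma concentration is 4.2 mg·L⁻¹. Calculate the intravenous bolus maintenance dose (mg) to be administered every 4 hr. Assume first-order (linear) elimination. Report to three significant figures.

454 mg

D = CL × Css × τ = 27.00 × 4.2 × 4 = 453.6 mg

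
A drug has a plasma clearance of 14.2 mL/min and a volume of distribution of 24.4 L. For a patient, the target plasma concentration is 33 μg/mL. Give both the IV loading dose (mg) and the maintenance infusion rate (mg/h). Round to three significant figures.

(a) 805 mg; (b) 28.1 mg/h

Loading: fill Vd to C_target → 24.40 L × 33 mg/L = 805.2 mg
CL = 14.2 mL/min = 14.2 × 0.06 = 0.8520 L/h
Maintenance infusion rate = CL × Css = 0.8520 × 33 = 28.12 mg/h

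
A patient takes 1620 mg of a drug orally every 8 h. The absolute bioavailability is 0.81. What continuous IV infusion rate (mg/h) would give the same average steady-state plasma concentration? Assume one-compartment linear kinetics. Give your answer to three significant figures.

164 mg/h

Equivalent systemic input: infusion rate = F·D/τ.
Rate = 0.81 × 1620 / 8 = 164.0 mg/h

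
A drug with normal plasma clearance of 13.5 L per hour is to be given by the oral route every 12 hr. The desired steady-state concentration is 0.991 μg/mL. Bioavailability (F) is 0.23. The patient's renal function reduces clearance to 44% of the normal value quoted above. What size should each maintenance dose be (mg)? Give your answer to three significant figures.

Patient clearance = 0.44 × 13.50 = 5.940 L/h
D = CL × Css × τ / F = 5.940 × 0.991 × 12 / 0.23 = 307.1 mg

307 mg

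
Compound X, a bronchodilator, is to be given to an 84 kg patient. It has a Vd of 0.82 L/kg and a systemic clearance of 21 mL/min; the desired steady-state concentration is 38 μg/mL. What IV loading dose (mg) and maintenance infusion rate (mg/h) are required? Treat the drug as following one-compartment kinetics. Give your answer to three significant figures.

(a) 2620 mg; (b) 47.9 mg/h

Vd = 0.82 L/kg × 84 kg = 68.88 L
LD = Vd · C_target = 68.88 × 38 = 2617 mg
Convert clearance: 21 mL/min × 60 min/h ÷ 1000 mL/L = 1.260 L/h
Infusion rate = 1.260 L/h × 38 mg/L = 47.88 mg/h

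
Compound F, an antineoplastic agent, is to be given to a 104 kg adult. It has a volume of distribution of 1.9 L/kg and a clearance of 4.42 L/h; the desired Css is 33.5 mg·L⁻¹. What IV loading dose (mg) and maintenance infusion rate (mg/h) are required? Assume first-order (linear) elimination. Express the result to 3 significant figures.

Total Vd = 1.9 × 104 = 197.6 L
Loading dose = Vd × C = 197.6 × 33.5 = 6620 mg
Maintenance: replace elimination → rate = CL × Css = 4.420 × 33.5 = 148.1 mg/h

(a) 6620 mg; (b) 148 mg/h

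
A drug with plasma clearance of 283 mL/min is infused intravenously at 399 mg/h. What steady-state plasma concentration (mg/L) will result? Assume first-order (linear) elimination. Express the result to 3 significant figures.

CL = 283 mL/min = 283 × 0.06 = 16.98 L/h
Css = rate / CL = 399 / 16.98 = 23.50 mg/L

23.5 mg/L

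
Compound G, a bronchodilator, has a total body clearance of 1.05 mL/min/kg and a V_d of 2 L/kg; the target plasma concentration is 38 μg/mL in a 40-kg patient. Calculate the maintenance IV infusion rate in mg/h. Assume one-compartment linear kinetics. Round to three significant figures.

95.8 mg/h

CL = 1.05 mL/min/kg × 40 kg = 42.00 mL/min = 42.00 × 60/1000 = 2.520 L/h
At steady state, infusion rate equals elimination rate: rate in = CL × Css.
Infusion rate = CL · Css = 2.520 L/h × 38 mg/L = 95.76 mg/h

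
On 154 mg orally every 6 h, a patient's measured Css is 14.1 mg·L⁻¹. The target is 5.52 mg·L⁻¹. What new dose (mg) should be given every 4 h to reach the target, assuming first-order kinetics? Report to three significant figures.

With linear kinetics, Css is proportional to dose rate (D/τ) at fixed clearance.
D₂ = D₁ × (Css,target / Css,current) × (τ₂/τ₁) = 154 × (5.52/14.1) × (4/6) = 40.19 mg

40.2 mg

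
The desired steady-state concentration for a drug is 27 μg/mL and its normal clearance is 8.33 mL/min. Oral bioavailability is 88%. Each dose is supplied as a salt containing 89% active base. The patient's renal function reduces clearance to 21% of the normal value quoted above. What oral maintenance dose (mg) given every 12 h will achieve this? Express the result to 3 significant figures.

43.4 mg

Convert clearance: 8.33 mL/min × 60 min/h ÷ 1000 mL/L = 0.4998 L/h
Patient clearance = 0.21 × 0.4998 = 0.1050 L/h
D = CL × Css × τ / F / S = 0.1050 × 27 × 12 / 0.88 / 0.89 = 43.44 mg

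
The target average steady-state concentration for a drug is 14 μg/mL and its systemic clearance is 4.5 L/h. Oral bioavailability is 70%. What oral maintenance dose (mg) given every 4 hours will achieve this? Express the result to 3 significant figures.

D = CL × Css × τ / F = 4.500 × 14 × 4 / 0.7 = 360.0 mg

360 mg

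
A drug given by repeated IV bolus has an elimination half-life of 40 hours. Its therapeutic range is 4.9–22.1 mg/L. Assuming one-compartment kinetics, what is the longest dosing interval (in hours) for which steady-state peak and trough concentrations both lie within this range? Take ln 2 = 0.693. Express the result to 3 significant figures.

k = 0.693 / t½ = 0.693 / 40 = 0.01733 h⁻¹
Between IV bolus doses, concentration decays as C = C₀·e^(−kτ), so C_peak/C_trough = e^(kτ).
τ_max = ln(C_peak/C_trough) / k = ln(22.1/4.9) / 0.01733 = 1.506 / 0.01733 = 86.90 h

86.9 h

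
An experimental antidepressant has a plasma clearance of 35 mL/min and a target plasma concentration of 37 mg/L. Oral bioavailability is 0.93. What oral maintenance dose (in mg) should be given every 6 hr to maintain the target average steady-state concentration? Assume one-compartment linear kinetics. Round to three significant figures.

Convert clearance: 35 mL/min × 60 min/h ÷ 1000 mL/L = 2.100 L/h
D = CL × Css × τ / F = 2.100 × 37 × 6 / 0.93 = 501.3 mg

501 mg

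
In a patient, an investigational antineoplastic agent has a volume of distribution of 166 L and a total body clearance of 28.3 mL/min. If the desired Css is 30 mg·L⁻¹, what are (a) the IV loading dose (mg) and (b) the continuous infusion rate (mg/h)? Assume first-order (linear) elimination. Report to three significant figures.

Loading dose = Vd × C = 166.0 × 30 = 4980 mg
CL = 28.3 mL/min × 60/1000 = 1.698 L/h
Infusion rate = 1.698 L/h × 30 mg/L = 50.94 mg/h

(a) 4980 mg; (b) 50.9 mg/h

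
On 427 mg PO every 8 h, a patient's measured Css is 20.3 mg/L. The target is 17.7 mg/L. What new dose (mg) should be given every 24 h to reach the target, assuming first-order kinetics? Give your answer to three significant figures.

For first-order elimination, Css ∝ F·D/(CL·τ); F and CL are unchanged, so Css ∝ D/τ.
D₂ = D₁ × (Css,target / Css,current) × (τ₂/τ₁) = 427 × (17.7/20.3) × (24/8) = 1117 mg

1120 mg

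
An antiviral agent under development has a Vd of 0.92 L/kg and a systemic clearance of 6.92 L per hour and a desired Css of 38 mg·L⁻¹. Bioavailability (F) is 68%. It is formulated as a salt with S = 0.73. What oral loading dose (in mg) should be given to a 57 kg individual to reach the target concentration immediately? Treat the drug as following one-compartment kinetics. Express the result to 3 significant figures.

Total Vd = 0.92 × 57 = 52.44 L
LD = Vd × C / F / S = 52.44 × 38.00 / 0.68 / 0.73 = 4014 mg

4010 mg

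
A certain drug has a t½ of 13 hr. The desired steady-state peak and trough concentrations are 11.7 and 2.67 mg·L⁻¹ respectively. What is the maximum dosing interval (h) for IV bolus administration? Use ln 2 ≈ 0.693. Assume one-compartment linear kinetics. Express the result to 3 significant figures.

k = 0.693 / t½ = 0.693 / 13 = 0.05331 h⁻¹
Between IV bolus doses, concentration decays as C = C₀·e^(−kτ), so C_peak/C_trough = e^(kτ).
τ_max = ln(C_peak/C_trough) / k = ln(11.7/2.67) / 0.05331 = 1.478 / 0.05331 = 27.72 h

27.7 h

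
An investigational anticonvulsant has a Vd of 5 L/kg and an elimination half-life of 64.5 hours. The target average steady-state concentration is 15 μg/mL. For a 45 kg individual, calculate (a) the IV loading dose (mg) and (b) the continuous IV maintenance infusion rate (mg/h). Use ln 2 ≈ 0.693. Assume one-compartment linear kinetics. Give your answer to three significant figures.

(a) 3380 mg; (b) 36.3 mg/h

Vd(total) = 45 kg × 5 L/kg = 225.0 L
LD = Vd × C = 225.0 × 15 = 3375 mg
CL = 0.693 × Vd / t½ = 0.693 × 225.0 / 64.5 = 2.417 L/h
Infusion rate = CL × Css = 2.417 × 15 = 36.26 mg/h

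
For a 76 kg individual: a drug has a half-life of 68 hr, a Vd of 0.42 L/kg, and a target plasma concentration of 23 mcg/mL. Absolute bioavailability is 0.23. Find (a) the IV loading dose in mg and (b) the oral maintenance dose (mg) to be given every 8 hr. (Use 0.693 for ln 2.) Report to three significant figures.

(a) 734 mg; (b) 260 mg

Vd = 0.42 L/kg × 76 kg = 31.92 L
LD = Vd × C = 31.92 × 23 = 734.2 mg
CL = 0.693 × Vd / t½ = 0.693 × 31.92 / 68 = 0.3253 L/h
D = CL × Css × τ / F = 0.3253 × 23 × 8 / 0.23 = 260.2 mg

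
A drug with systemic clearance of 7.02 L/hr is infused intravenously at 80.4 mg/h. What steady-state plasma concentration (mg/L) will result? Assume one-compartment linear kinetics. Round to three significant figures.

Css = rate / CL = 80.4 / 7.020 = 11.45 mg/L

11.5 mg/L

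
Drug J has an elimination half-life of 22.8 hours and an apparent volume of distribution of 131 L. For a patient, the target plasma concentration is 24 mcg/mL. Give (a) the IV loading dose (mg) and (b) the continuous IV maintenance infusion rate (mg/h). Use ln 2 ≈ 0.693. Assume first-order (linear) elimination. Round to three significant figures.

(a) 3140 mg; (b) 95.6 mg/h

LD = Vd × C = 131.0 × 24 = 3144 mg
CL = 0.693 × Vd / t½ = 0.693 × 131.0 / 22.8 = 3.982 L/h
Infusion rate = CL × Css = 3.982 × 24 = 95.57 mg/h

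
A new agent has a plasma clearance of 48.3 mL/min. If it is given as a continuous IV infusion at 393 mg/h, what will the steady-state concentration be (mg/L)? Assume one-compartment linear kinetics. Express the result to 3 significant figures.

136 mg/L

CL = 48.3 mL/min × 60/1000 = 2.898 L/h
Css = rate / CL = 393 / 2.898 = 135.6 mg/L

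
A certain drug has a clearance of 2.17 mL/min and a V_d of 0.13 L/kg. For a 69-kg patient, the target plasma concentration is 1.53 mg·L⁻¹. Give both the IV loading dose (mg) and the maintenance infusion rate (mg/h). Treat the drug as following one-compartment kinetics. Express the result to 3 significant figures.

Vd = 0.13 L/kg × 69 kg = 8.970 L
Loading: fill Vd to C_target → 8.970 L × 1.53 mg/L = 13.72 mg
CL = 2.17 mL/min × 60/1000 = 0.1302 L/h
Maintenance infusion rate = CL × Css = 0.1302 × 1.53 = 0.1992 mg/h

(a) 13.7 mg; (b) 0.199 mg/h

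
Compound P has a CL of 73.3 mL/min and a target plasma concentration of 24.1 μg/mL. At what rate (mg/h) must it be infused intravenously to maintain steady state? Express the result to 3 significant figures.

Convert clearance: 73.3 mL/min × 60 min/h ÷ 1000 mL/L = 4.398 L/h
Infusion rate = CL · Css = 4.398 L/h × 24.1 mg/L = 106.0 mg/h

106 mg/h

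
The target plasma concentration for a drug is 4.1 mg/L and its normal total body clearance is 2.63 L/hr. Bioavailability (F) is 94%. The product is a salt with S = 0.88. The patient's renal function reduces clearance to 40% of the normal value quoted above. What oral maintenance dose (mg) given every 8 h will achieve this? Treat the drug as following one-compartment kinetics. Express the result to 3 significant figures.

Patient clearance = 0.4 × 2.630 = 1.052 L/h
D = CL × Css × τ / F / S = 1.052 × 4.1 × 8 / 0.94 / 0.88 = 41.71 mg

41.7 mg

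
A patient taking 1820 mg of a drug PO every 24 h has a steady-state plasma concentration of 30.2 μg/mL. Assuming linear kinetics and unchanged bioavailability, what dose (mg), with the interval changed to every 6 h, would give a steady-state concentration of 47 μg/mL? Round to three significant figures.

708 mg

For first-order elimination, Css ∝ F·D/(CL·τ); F and CL are unchanged, so Css ∝ D/τ.
D₂ = D₁ × (Css,target / Css,current) × (τ₂/τ₁) = 1820 × (47/30.2) × (6/24) = 708.1 mg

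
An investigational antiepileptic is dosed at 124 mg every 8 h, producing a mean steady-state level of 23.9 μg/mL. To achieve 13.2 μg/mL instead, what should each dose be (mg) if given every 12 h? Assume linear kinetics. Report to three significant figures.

With linear kinetics, Css is proportional to dose rate (D/τ) at fixed clearance.
D₂ = D₁ × (Css,target / Css,current) × (τ₂/τ₁) = 124 × (13.2/23.9) × (12/8) = 102.7 mg

103 mg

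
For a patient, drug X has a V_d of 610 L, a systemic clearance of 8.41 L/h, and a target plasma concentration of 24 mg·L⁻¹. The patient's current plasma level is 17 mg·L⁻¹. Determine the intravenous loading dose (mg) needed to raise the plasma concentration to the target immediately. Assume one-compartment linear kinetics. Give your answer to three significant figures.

4270 mg

Concentration deficit ΔC = 24 − 17 = 7.000 mg/L
LD = Vd × ΔC = 610.0 × 7.000 = 4270 mg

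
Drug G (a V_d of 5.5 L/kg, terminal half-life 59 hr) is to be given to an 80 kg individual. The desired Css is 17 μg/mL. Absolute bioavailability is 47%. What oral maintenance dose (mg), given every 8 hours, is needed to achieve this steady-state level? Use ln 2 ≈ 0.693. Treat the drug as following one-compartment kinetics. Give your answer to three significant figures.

1500 mg

Vd(total) = 80 kg × 5.5 L/kg = 440.0 L
CL = 0.693 × Vd / t½ = 0.693 × 440.0 / 59 = 5.168 L/h
D = CL × Css × τ / F = 5.168 × 17 × 8 / 0.47 = 1495 mg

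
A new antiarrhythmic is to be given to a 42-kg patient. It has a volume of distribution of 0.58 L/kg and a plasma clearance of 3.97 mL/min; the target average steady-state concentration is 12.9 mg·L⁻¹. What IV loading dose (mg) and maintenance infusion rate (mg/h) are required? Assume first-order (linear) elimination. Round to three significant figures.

(a) 314 mg; (b) 3.07 mg/h

Vd(total) = 42 kg × 0.58 L/kg = 24.36 L
Loading dose = Vd × C = 24.36 × 12.9 = 314.2 mg
CL = 3.97 mL/min × 60/1000 = 0.2382 L/h
Maintenance: replace elimination → rate = CL × Css = 0.2382 × 12.9 = 3.073 mg/h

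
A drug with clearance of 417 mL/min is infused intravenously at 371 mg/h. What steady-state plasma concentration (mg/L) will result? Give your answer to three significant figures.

14.8 mg/L

CL = 417 mL/min = 417 × 0.06 = 25.02 L/h
Css = rate / CL = 371 / 25.02 = 14.83 mg/L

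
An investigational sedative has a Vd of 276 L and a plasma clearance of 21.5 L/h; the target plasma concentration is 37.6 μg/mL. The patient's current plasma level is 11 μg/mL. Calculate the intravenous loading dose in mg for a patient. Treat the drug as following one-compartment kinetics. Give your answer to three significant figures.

7340 mg

LD is governed by Vd — clearance does not enter the loading-dose calculation.
Concentration deficit ΔC = 37.6 − 11 = 26.60 mg/L
LD = Vd × ΔC = 276.0 × 26.60 = 7342 mg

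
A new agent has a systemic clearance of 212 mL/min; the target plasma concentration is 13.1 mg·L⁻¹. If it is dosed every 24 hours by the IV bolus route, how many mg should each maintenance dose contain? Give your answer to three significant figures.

4000 mg

CL = 212 mL/min × 60/1000 = 12.72 L/h
At steady state, dose per interval replaces the amount cleared in that interval: D/τ = CL·Css.
D = CL × Css × τ = 12.72 × 13.1 × 24 = 3999 mg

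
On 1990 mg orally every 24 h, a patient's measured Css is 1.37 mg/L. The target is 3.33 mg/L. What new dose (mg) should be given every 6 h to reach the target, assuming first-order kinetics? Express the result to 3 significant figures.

1210 mg

For first-order elimination, Css ∝ F·D/(CL·τ); F and CL are unchanged, so Css ∝ D/τ.
D₂ = D₁ × (Css,target / Css,current) × (τ₂/τ₁) = 1990 × (3.33/1.37) × (6/24) = 1209 mg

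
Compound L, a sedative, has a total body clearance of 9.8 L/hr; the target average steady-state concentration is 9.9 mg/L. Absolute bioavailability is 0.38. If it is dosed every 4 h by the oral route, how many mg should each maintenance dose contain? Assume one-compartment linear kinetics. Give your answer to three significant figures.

1020 mg

D = CL × Css × τ / F = 9.800 × 9.9 × 4 / 0.38 = 1021 mg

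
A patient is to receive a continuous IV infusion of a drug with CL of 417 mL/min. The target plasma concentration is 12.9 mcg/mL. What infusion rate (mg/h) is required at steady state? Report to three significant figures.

Convert clearance: 417 mL/min × 60 min/h ÷ 1000 mL/L = 25.02 L/h
R₀ = 25.02 × 12.9 = 322.8 mg/h

323 mg/h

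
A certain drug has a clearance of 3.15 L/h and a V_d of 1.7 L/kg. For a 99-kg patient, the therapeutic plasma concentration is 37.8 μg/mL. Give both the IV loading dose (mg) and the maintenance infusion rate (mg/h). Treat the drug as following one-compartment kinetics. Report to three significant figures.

(a) 6360 mg; (b) 119 mg/h

Vd(total) = 99 kg × 1.7 L/kg = 168.3 L
Loading: fill Vd to C_target → 168.3 L × 37.8 mg/L = 6362 mg
Maintenance: replace elimination → rate = CL × Css = 3.150 × 37.8 = 119.1 mg/h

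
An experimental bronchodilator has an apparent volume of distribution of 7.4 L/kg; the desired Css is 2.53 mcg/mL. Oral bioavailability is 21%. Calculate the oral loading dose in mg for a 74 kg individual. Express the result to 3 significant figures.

Vd = 7.4 L/kg × 74 kg = 547.6 L
LD = Vd × C / F = 547.6 × 2.530 / 0.21 = 6597 mg

6600 mg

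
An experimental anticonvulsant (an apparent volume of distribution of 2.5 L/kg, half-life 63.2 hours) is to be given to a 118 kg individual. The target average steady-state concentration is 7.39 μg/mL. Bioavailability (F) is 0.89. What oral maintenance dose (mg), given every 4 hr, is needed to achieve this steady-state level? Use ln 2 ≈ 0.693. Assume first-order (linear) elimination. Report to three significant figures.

107 mg

Total Vd = 2.5 × 118 = 295.0 L
CL = 0.693 × Vd / t½ = 0.693 × 295.0 / 63.2 = 3.235 L/h
D = CL × Css × τ / F = 3.235 × 7.39 × 4 / 0.89 = 107.4 mg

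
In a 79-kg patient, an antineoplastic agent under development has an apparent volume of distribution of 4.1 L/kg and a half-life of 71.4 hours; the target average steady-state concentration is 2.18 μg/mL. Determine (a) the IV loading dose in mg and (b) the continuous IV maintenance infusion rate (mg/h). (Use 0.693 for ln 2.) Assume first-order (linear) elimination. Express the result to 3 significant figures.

(a) 706 mg; (b) 6.85 mg/h

Vd = 4.1 L/kg × 79 kg = 323.9 L
LD = Vd × C = 323.9 × 2.18 = 706.1 mg
CL = 0.693 × Vd / t½ = 0.693 × 323.9 / 71.4 = 3.144 L/h
Infusion rate = CL × Css = 3.144 × 2.18 = 6.854 mg/h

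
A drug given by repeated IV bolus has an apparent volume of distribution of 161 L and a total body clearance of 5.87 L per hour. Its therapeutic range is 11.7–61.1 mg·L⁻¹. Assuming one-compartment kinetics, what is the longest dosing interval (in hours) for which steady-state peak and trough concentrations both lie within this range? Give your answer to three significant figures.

k = CL / Vd = 5.870 / 161.0 = 0.03646 h⁻¹
Between IV bolus doses, concentration decays as C = C₀·e^(−kτ), so C_peak/C_trough = e^(kτ).
τ_max = ln(C_peak/C_trough) / k = ln(61.1/11.7) / 0.03646 = 1.653 / 0.03646 = 45.34 h

45.3 h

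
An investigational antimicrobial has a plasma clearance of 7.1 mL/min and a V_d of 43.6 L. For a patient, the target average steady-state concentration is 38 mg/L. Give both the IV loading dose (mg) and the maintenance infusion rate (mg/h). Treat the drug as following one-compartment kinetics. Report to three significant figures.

(a) 1660 mg; (b) 16.2 mg/h

LD = Vd · C_target = 43.60 × 38 = 1657 mg
CL = 7.1 mL/min = 7.1 × 0.06 = 0.4260 L/h
Maintenance infusion rate = CL × Css = 0.4260 × 38 = 16.19 mg/h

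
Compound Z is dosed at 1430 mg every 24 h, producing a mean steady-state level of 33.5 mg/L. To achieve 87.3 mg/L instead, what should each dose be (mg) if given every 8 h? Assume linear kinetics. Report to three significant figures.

For first-order elimination, Css ∝ F·D/(CL·τ); F and CL are unchanged, so Css ∝ D/τ.
D₂ = D₁ × (Css,target / Css,current) × (τ₂/τ₁) = 1430 × (87.3/33.5) × (8/24) = 1242 mg

1240 mg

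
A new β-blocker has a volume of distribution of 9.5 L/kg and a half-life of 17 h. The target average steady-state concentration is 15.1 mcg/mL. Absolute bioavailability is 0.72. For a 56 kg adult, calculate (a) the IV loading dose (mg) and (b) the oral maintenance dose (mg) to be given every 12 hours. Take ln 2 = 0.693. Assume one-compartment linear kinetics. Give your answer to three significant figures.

(a) 8030 mg; (b) 5460 mg

Vd = 9.5 L/kg × 56 kg = 532.0 L
LD = Vd × C = 532.0 × 15.1 = 8033 mg
CL = 0.693 × Vd / t½ = 0.693 × 532.0 / 17 = 21.69 L/h
D = CL × Css × τ / F = 21.69 × 15.1 × 12 / 0.72 = 5459 mg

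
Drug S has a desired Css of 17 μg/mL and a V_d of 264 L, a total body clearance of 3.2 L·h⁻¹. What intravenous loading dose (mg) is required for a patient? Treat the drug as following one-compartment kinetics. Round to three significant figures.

4490 mg

LD is governed by Vd — clearance does not enter the loading-dose calculation.
LD = Vd × C = 264.0 × 17.00 = 4488 mg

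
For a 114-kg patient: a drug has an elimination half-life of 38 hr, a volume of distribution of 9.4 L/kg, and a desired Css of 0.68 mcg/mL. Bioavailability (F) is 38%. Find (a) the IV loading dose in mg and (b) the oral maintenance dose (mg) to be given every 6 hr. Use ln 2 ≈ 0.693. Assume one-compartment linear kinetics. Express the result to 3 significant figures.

Vd(total) = 114 kg × 9.4 L/kg = 1072 L
LD = Vd × C = 1072 × 0.68 = 729.0 mg
CL = 0.693 × Vd / t½ = 0.693 × 1072 / 38 = 19.55 L/h
D = CL × Css × τ / F = 19.55 × 0.68 × 6 / 0.38 = 209.9 mg

(a) 729 mg; (b) 210 mg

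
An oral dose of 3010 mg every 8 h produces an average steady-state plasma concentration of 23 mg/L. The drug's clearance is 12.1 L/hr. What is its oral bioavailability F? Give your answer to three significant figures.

0.740

F·D/τ = CL·Css at steady state → F = CL·Css·τ / D.
F = 12.1 × 23 × 8 / 3010 = 0.740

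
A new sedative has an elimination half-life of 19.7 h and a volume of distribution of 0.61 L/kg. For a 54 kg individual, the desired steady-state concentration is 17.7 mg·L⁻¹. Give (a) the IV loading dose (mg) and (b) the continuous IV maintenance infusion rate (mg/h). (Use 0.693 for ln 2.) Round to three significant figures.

(a) 583 mg; (b) 20.5 mg/h

Vd(total) = 54 kg × 0.61 L/kg = 32.94 L
LD = Vd × C = 32.94 × 17.7 = 583.0 mg
CL = 0.693 × Vd / t½ = 0.693 × 32.94 / 19.7 = 1.159 L/h
Infusion rate = CL × Css = 1.159 × 17.7 = 20.51 mg/h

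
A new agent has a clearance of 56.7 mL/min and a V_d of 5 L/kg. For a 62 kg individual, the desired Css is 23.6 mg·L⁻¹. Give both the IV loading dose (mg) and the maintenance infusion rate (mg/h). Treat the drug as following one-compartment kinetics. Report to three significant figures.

Vd(total) = 62 kg × 5 L/kg = 310.0 L
Loading dose = Vd × C = 310.0 × 23.6 = 7316 mg
CL = 56.7 mL/min × 60/1000 = 3.402 L/h
Maintenance: replace elimination → rate = CL × Css = 3.402 × 23.6 = 80.29 mg/h

(a) 7320 mg; (b) 80.3 mg/h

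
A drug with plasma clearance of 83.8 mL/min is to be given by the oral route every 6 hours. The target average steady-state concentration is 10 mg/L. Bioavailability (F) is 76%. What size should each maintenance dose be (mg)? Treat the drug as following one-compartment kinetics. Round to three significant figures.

397 mg

CL = 83.8 mL/min × 60/1000 = 5.028 L/h
D = CL × Css × τ / F = 5.028 × 10 × 6 / 0.76 = 396.9 mg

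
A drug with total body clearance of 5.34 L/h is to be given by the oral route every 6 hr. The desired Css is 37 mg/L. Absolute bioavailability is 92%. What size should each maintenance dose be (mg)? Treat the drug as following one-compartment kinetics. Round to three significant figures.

1290 mg

D = CL × Css × τ / F = 5.340 × 37 × 6 / 0.92 = 1289 mg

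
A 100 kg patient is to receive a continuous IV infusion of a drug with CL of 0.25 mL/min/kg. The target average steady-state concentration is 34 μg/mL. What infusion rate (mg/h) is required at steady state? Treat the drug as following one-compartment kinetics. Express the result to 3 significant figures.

51.0 mg/h

CL = 0.25 mL/min/kg × 100 kg = 25.00 mL/min = 25.00 × 60/1000 = 1.500 L/h
R₀ = 1.500 × 34 = 51.00 mg/h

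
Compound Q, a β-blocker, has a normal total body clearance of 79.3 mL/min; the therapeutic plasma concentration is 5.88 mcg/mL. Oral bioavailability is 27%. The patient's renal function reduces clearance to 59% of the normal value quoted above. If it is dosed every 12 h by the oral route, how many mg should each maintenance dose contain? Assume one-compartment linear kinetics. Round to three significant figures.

CL = 79.3 mL/min = 79.3 × 0.06 = 4.758 L/h
Patient clearance = 0.59 × 4.758 = 2.807 L/h
D = CL × Css × τ / F = 2.807 × 5.88 × 12 / 0.27 = 733.6 mg

734 mg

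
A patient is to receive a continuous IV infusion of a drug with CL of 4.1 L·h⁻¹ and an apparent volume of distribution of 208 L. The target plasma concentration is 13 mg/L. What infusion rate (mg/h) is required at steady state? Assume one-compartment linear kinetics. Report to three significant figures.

R₀ = 4.100 × 13 = 53.30 mg/h

53.3 mg/h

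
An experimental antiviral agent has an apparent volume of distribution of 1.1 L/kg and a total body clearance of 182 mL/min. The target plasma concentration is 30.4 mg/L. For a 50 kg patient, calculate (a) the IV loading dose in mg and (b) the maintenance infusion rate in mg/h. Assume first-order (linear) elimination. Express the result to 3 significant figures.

(a) 1670 mg; (b) 332 mg/h

Vd = 1.1 L/kg × 50 kg = 55.00 L
Loading dose = Vd × C = 55.00 × 30.4 = 1672 mg
CL = 182 mL/min = 182 × 0.06 = 10.92 L/h
Maintenance infusion rate = CL × Css = 10.92 × 30.4 = 332.0 mg/h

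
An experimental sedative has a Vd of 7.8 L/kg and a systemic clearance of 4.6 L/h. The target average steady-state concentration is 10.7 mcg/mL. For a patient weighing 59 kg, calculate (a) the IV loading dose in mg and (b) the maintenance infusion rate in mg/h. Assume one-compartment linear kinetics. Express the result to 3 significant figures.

(a) 4920 mg; (b) 49.2 mg/h

Vd = 7.8 L/kg × 59 kg = 460.2 L
LD = Vd · C_target = 460.2 × 10.7 = 4924 mg
Maintenance: replace elimination → rate = CL × Css = 4.600 × 10.7 = 49.22 mg/h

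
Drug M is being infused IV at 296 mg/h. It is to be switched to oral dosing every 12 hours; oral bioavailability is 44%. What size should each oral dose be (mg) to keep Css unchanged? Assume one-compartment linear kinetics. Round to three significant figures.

To maintain the same Css, the systemic dosing rate must be unchanged: F·D/τ = infusion rate.
D = rate × τ / F = 296 × 12 / 0.44 = 8073 mg

8070 mg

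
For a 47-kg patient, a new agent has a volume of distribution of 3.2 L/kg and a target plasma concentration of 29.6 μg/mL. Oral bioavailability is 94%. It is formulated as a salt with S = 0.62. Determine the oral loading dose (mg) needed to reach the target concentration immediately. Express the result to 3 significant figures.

7640 mg

Vd = 3.2 L/kg × 47 kg = 150.4 L
The loading dose fills Vd to the target concentration.
LD = Vd × C / F / S = 150.4 × 29.60 / 0.94 / 0.62 = 7639 mg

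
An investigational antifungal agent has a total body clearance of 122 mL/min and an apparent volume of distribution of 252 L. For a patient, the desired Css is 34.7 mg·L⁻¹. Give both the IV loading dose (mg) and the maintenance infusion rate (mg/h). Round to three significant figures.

Loading dose = Vd × C = 252.0 × 34.7 = 8744 mg
Convert clearance: 122 mL/min × 60 min/h ÷ 1000 mL/L = 7.320 L/h
Infusion rate = 7.320 L/h × 34.7 mg/L = 254.0 mg/h

(a) 8740 mg; (b) 254 mg/h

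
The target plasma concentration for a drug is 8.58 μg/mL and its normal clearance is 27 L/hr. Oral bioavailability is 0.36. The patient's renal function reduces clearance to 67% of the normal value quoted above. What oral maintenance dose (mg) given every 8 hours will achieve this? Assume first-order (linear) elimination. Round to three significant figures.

3450 mg

Patient clearance = 0.67 × 27.00 = 18.09 L/h
D = CL × Css × τ / F = 18.09 × 8.58 × 8 / 0.36 = 3449 mg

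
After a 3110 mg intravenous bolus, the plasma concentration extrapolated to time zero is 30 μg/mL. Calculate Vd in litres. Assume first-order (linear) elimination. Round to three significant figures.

104 L

Immediately after an IV bolus, C₀ = Dose / Vd, so Vd = Dose / C₀.
Vd = 3110 / 30 = 103.7 L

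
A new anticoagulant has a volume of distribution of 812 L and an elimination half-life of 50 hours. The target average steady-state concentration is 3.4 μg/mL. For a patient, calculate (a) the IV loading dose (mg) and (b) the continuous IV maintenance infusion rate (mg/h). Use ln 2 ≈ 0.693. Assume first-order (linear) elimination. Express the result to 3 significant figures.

LD = Vd × C = 812.0 × 3.4 = 2761 mg
CL = 0.693 × Vd / t½ = 0.693 × 812.0 / 50 = 11.25 L/h
Infusion rate = CL × Css = 11.25 × 3.4 = 38.25 mg/h

(a) 2760 mg; (b) 38.3 mg/h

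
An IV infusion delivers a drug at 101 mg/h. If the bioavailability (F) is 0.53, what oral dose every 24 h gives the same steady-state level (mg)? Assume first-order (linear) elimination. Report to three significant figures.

To maintain the same Css, the systemic dosing rate must be unchanged: F·D/τ = infusion rate.
D = rate × τ / F = 101 × 24 / 0.53 = 4574 mg

4570 mg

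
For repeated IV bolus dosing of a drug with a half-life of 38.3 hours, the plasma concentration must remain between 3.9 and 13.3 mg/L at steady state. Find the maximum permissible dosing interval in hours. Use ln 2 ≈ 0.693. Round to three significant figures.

67.8 h

k = 0.693 / t½ = 0.693 / 38.3 = 0.01809 h⁻¹
Between IV bolus doses, concentration decays as C = C₀·e^(−kτ), so C_peak/C_trough = e^(kτ).
τ_max = ln(C_peak/C_trough) / k = ln(13.3/3.9) / 0.01809 = 1.227 / 0.01809 = 67.83 h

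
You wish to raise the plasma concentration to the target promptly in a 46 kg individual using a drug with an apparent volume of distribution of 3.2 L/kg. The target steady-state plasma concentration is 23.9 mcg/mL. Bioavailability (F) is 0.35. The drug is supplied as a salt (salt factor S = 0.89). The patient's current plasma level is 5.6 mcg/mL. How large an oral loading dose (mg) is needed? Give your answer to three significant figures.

8650 mg

Vd(total) = 46 kg × 3.2 L/kg = 147.2 L
Concentration deficit ΔC = 23.9 − 5.6 = 18.30 mg/L
LD = Vd × ΔC / F / S = 147.2 × 18.30 / 0.35 / 0.89 = 8648 mg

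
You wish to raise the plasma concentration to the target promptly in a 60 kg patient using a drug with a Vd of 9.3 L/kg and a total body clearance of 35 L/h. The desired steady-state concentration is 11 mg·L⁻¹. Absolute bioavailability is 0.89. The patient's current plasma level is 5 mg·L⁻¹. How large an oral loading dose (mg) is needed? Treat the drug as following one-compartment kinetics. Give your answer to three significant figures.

Total Vd = 9.3 × 60 = 558.0 L
Concentration deficit ΔC = 11 − 5 = 6.000 mg/L
LD = Vd × ΔC / F = 558.0 × 6.000 / 0.89 = 3762 mg

3760 mg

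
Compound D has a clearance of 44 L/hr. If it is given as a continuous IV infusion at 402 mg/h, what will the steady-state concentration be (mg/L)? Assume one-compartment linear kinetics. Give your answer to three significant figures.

Css = rate / CL = 402 / 44.00 = 9.136 mg/L

9.14 mg/L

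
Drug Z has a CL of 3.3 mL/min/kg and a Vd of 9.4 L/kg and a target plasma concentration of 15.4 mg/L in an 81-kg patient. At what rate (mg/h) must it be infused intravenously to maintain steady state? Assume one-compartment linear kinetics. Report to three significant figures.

247 mg/h

CL = 3.3 mL/min/kg × 81 kg = 267.3 mL/min = 267.3 × 60/1000 = 16.04 L/h
Maintenance depends on clearance, not Vd — rate in must match rate out.
Infusion rate = CL · Css = 16.04 L/h × 15.4 mg/L = 247.0 mg/h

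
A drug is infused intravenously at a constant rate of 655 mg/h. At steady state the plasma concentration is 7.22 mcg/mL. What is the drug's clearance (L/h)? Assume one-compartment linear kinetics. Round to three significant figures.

90.7 L/h

At steady state, infusion rate = CL × Css, so CL = rate / Css.
CL = 655 / 7.22 = 90.72 L/h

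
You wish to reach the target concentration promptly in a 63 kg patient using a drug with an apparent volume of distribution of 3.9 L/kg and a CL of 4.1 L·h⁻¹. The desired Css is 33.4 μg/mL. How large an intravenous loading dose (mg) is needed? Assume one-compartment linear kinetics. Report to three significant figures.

8210 mg

Vd = 3.9 L/kg × 63 kg = 245.7 L
LD = Vd × C = 245.7 × 33.40 = 8206 mg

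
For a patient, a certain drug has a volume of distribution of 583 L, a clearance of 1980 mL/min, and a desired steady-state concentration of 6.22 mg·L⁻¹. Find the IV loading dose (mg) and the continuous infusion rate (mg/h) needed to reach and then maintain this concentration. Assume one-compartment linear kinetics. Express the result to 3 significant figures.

Loading: fill Vd to C_target → 583.0 L × 6.22 mg/L = 3626 mg
CL = 1980 mL/min = 1980 × 0.06 = 118.8 L/h
Infusion rate = 118.8 L/h × 6.22 mg/L = 738.9 mg/h

(a) 3630 mg; (b) 739 mg/h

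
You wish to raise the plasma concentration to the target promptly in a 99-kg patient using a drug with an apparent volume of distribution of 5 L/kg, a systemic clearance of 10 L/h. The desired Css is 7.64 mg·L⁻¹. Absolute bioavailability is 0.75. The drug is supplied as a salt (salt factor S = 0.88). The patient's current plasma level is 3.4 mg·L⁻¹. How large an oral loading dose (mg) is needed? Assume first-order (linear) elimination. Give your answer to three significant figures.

Vd = 5 L/kg × 99 kg = 495.0 L
The loading dose fills Vd to the target concentration.
Concentration deficit ΔC = 7.64 − 3.4 = 4.240 mg/L
LD = Vd × ΔC / F / S = 495.0 × 4.240 / 0.75 / 0.88 = 3180 mg

3180 mg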